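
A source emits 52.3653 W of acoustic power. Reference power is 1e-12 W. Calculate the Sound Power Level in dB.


Given values:
  W = 52.3653 W
  W_ref = 1e-12 W
Formula: SWL = 10 * log10(W / W_ref)
Compute ratio: W / W_ref = 52365300000000
Compute log10: log10(52365300000000) = 13.719044
Multiply: SWL = 10 * 13.719044 = 137.19

137.19 dB


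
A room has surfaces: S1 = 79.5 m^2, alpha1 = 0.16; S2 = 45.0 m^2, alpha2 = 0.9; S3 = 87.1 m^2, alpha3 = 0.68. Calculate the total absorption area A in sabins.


Given surfaces:
  Surface 1: 79.5 * 0.16 = 12.72
  Surface 2: 45.0 * 0.9 = 40.5
  Surface 3: 87.1 * 0.68 = 59.228
Formula: A = sum(Si * alpha_i)
A = 12.72 + 40.5 + 59.228
A = 112.45

112.45 sabins


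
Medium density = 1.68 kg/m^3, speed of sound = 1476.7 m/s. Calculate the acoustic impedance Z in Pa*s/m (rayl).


Given values:
  rho = 1.68 kg/m^3
  c = 1476.7 m/s
Formula: Z = rho * c
Z = 1.68 * 1476.7
Z = 2480.86

2480.86 rayl


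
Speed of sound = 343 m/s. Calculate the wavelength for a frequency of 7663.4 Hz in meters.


Given values:
  c = 343 m/s, f = 7663.4 Hz
Formula: lambda = c / f
lambda = 343 / 7663.4
lambda = 0.0448

0.0448 m


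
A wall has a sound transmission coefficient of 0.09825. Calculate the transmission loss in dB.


Given values:
  tau = 0.09825
Formula: TL = 10 * log10(1 / tau)
Compute 1 / tau = 1 / 0.09825 = 10.1781
Compute log10(10.1781) = 1.007667
TL = 10 * 1.007667 = 10.08

10.08 dB


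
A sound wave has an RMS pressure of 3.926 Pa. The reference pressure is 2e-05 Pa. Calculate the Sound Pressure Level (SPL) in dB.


Given values:
  p = 3.926 Pa
  p_ref = 2e-05 Pa
Formula: SPL = 20 * log10(p / p_ref)
Compute ratio: p / p_ref = 3.926 / 2e-05 = 196300
Compute log10: log10(196300) = 5.29292
Multiply: SPL = 20 * 5.29292 = 105.86

105.86 dB


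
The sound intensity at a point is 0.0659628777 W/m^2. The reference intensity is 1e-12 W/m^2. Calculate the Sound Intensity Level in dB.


Given values:
  I = 0.0659628777 W/m^2
  I_ref = 1e-12 W/m^2
Formula: SIL = 10 * log10(I / I_ref)
Compute ratio: I / I_ref = 65962877700
Compute log10: log10(65962877700) = 10.8193
Multiply: SIL = 10 * 10.8193 = 108.19

108.19 dB


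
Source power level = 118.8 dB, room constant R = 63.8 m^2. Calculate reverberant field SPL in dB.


Given values:
  Lw = 118.8 dB, R = 63.8 m^2
Formula: SPL = Lw + 10 * log10(4 / R)
Compute 4 / R = 4 / 63.8 = 0.062696
Compute 10 * log10(0.062696) = -12.0276
SPL = 118.8 + (-12.0276) = 106.77

106.77 dB


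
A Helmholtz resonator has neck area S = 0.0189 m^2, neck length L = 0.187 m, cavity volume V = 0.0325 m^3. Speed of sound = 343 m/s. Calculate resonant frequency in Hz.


Given values:
  S = 0.0189 m^2, L = 0.187 m, V = 0.0325 m^3, c = 343 m/s
Formula: f = (c / (2*pi)) * sqrt(S / (V * L))
Compute V * L = 0.0325 * 0.187 = 0.0060775
Compute S / (V * L) = 0.0189 / 0.0060775 = 3.1098
Compute sqrt(3.1098) = 1.763463
Compute c / (2*pi) = 343 / 6.283185 = 54.590148
f = 54.590148 * 1.763463 = 96.27

96.27 Hz


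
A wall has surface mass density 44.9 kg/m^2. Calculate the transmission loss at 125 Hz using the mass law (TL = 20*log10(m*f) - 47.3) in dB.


Given values:
  m = 44.9 kg/m^2, f = 125 Hz
Formula: TL = 20 * log10(m * f) - 47.3
Compute m * f = 44.9 * 125 = 5612.5
Compute log10(5612.5) = 3.749156
Compute 20 * 3.749156 = 74.9831
TL = 74.9831 - 47.3 = 27.68

27.68 dB


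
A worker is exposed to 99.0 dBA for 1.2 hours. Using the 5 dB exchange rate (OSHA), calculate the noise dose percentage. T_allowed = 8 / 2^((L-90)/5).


Given values:
  L = 99.0 dBA, T = 1.2 hours
Formula: T_allowed = 8 / 2^((L - 90) / 5)
Compute exponent: (99.0 - 90) / 5 = 1.8
Compute 2^(1.8) = 3.482202
T_allowed = 8 / 3.482202 = 2.297397 hours
Dose = (T / T_allowed) * 100
Dose = (1.2 / 2.297397) * 100 = 52.23

52.23 %


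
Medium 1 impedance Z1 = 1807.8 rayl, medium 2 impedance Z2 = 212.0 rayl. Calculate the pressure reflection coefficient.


Given values:
  Z1 = 1807.8 rayl, Z2 = 212.0 rayl
Formula: R = (Z2 - Z1) / (Z2 + Z1)
Numerator: Z2 - Z1 = 212.0 - 1807.8 = -1595.8
Denominator: Z2 + Z1 = 212.0 + 1807.8 = 2019.8
R = -1595.8 / 2019.8 = -0.7901

-0.7901


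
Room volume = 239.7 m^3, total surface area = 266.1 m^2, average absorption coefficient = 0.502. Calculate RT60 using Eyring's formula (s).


Given values:
  V = 239.7 m^3, S = 266.1 m^2, alpha = 0.502
Formula: RT60 = 0.161 * V / (-S * ln(1 - alpha))
Compute ln(1 - 0.502) = ln(0.498) = -0.697155
Denominator: -266.1 * -0.697155 = 185.5129
Numerator: 0.161 * 239.7 = 38.5917
RT60 = 38.5917 / 185.5129 = 0.208

0.208 s


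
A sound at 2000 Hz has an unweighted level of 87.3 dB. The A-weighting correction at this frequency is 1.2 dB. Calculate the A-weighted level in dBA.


Given values:
  SPL = 87.3 dB
  A-weighting at 2000 Hz = 1.2 dB
Formula: L_A = SPL + A_weight
L_A = 87.3 + (1.2)
L_A = 88.5

88.5 dBA


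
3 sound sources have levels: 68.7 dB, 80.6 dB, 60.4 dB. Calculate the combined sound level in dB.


Formula: L_total = 10 * log10( sum(10^(Li/10)) )
  Source 1: 10^(68.7/10) = 7413102.413
  Source 2: 10^(80.6/10) = 114815362.1497
  Source 3: 10^(60.4/10) = 1096478.1961
Sum of linear values = 123324942.7588
L_total = 10 * log10(123324942.7588) = 80.91

80.91 dB


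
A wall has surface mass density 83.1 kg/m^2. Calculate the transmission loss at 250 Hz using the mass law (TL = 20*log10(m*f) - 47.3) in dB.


Given values:
  m = 83.1 kg/m^2, f = 250 Hz
Formula: TL = 20 * log10(m * f) - 47.3
Compute m * f = 83.1 * 250 = 20775.0
Compute log10(20775.0) = 4.317541
Compute 20 * 4.317541 = 86.3508
TL = 86.3508 - 47.3 = 39.05

39.05 dB


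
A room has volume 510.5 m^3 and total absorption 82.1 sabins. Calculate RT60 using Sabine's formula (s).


Given values:
  V = 510.5 m^3
  A = 82.1 sabins
Formula: RT60 = 0.161 * V / A
Numerator: 0.161 * 510.5 = 82.1905
RT60 = 82.1905 / 82.1 = 1.001

1.001 s


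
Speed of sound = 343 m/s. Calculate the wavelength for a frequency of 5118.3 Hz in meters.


Given values:
  c = 343 m/s, f = 5118.3 Hz
Formula: lambda = c / f
lambda = 343 / 5118.3
lambda = 0.067

0.067 m


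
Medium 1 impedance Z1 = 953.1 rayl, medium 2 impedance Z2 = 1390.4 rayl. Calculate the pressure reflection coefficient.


Given values:
  Z1 = 953.1 rayl, Z2 = 1390.4 rayl
Formula: R = (Z2 - Z1) / (Z2 + Z1)
Numerator: Z2 - Z1 = 1390.4 - 953.1 = 437.3
Denominator: Z2 + Z1 = 1390.4 + 953.1 = 2343.5
R = 437.3 / 2343.5 = 0.1866

0.1866


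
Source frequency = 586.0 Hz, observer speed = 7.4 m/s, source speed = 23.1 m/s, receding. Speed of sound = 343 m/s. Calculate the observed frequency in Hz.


Given values:
  f_s = 586.0 Hz, v_o = 7.4 m/s, v_s = 23.1 m/s
  Direction: receding
Formula: f_o = f_s * (c - v_o) / (c + v_s)
Numerator: c - v_o = 343 - 7.4 = 335.6
Denominator: c + v_s = 343 + 23.1 = 366.1
f_o = 586.0 * 335.6 / 366.1 = 537.18

537.18 Hz


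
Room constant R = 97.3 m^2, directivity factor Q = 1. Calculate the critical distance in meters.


Given values:
  R = 97.3 m^2, Q = 1
Formula: d_c = 0.141 * sqrt(Q * R)
Compute Q * R = 1 * 97.3 = 97.3
Compute sqrt(97.3) = 9.8641
d_c = 0.141 * 9.8641 = 1.391

1.391 m


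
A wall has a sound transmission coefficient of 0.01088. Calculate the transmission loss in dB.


Given values:
  tau = 0.01088
Formula: TL = 10 * log10(1 / tau)
Compute 1 / tau = 1 / 0.01088 = 91.9118
Compute log10(91.9118) = 1.963371
TL = 10 * 1.963371 = 19.63

19.63 dB


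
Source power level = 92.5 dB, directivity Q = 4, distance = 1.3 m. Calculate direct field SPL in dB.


Given values:
  Lw = 92.5 dB, Q = 4, r = 1.3 m
Formula: SPL = Lw + 10 * log10(Q / (4 * pi * r^2))
Compute 4 * pi * r^2 = 4 * pi * 1.3^2 = 21.2372
Compute Q / denom = 4 / 21.2372 = 0.18834875
Compute 10 * log10(0.18834875) = -7.2504
SPL = 92.5 + (-7.2504) = 85.25

85.25 dB


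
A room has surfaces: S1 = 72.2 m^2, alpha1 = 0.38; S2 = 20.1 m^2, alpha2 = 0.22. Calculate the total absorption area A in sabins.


Given surfaces:
  Surface 1: 72.2 * 0.38 = 27.436
  Surface 2: 20.1 * 0.22 = 4.422
Formula: A = sum(Si * alpha_i)
A = 27.436 + 4.422
A = 31.86

31.86 sabins


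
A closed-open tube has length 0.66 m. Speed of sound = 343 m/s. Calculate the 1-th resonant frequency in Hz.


Given values:
  Tube type: closed-open, L = 0.66 m, c = 343 m/s, n = 1
Formula: f_n = (2n - 1) * c / (4 * L)
Compute 2n - 1 = 2*1 - 1 = 1
Compute 4 * L = 4 * 0.66 = 2.64
f = 1 * 343 / 2.64
f = 129.92

129.92 Hz


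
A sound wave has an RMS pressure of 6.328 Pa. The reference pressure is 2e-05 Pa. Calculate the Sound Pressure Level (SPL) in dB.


Given values:
  p = 6.328 Pa
  p_ref = 2e-05 Pa
Formula: SPL = 20 * log10(p / p_ref)
Compute ratio: p / p_ref = 6.328 / 2e-05 = 316400
Compute log10: log10(316400) = 5.500236
Multiply: SPL = 20 * 5.500236 = 110.0

110.0 dB


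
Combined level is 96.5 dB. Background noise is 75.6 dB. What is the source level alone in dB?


Given values:
  L_total = 96.5 dB, L_bg = 75.6 dB
Formula: L_source = 10 * log10(10^(L_total/10) - 10^(L_bg/10))
Convert to linear:
  10^(96.5/10) = 4466835921.5096
  10^(75.6/10) = 36307805.477
Difference: 4466835921.5096 - 36307805.477 = 4430528116.0326
L_source = 10 * log10(4430528116.0326) = 96.46

96.46 dB


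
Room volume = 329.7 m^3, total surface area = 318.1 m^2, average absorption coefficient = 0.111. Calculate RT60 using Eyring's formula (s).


Given values:
  V = 329.7 m^3, S = 318.1 m^2, alpha = 0.111
Formula: RT60 = 0.161 * V / (-S * ln(1 - alpha))
Compute ln(1 - 0.111) = ln(0.889) = -0.117658
Denominator: -318.1 * -0.117658 = 37.427
Numerator: 0.161 * 329.7 = 53.0817
RT60 = 53.0817 / 37.427 = 1.418

1.418 s


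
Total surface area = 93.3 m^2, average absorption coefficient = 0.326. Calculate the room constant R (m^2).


Given values:
  S = 93.3 m^2, alpha = 0.326
Formula: R = S * alpha / (1 - alpha)
Numerator: 93.3 * 0.326 = 30.4158
Denominator: 1 - 0.326 = 0.674
R = 30.4158 / 0.674 = 45.13

45.13 m^2


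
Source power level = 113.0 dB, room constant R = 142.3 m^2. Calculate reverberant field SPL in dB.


Given values:
  Lw = 113.0 dB, R = 142.3 m^2
Formula: SPL = Lw + 10 * log10(4 / R)
Compute 4 / R = 4 / 142.3 = 0.02811
Compute 10 * log10(0.02811) = -15.5114
SPL = 113.0 + (-15.5114) = 97.49

97.49 dB


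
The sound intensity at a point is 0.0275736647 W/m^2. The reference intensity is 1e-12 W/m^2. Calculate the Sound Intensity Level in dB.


Given values:
  I = 0.0275736647 W/m^2
  I_ref = 1e-12 W/m^2
Formula: SIL = 10 * log10(I / I_ref)
Compute ratio: I / I_ref = 27573664700
Compute log10: log10(27573664700) = 10.440494
Multiply: SIL = 10 * 10.440494 = 104.4

104.4 dB


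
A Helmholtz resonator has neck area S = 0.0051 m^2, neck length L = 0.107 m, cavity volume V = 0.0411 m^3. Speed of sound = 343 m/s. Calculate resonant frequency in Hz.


Given values:
  S = 0.0051 m^2, L = 0.107 m, V = 0.0411 m^3, c = 343 m/s
Formula: f = (c / (2*pi)) * sqrt(S / (V * L))
Compute V * L = 0.0411 * 0.107 = 0.0043977
Compute S / (V * L) = 0.0051 / 0.0043977 = 1.1597
Compute sqrt(1.1597) = 1.076894
Compute c / (2*pi) = 343 / 6.283185 = 54.590148
f = 54.590148 * 1.076894 = 58.79

58.79 Hz


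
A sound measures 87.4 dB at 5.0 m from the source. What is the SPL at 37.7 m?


Given values:
  SPL1 = 87.4 dB, r1 = 5.0 m, r2 = 37.7 m
Formula: SPL2 = SPL1 - 20 * log10(r2 / r1)
Compute ratio: r2 / r1 = 37.7 / 5.0 = 7.54
Compute log10: log10(7.54) = 0.877371
Compute drop: 20 * 0.877371 = 17.5474
SPL2 = 87.4 - 17.5474 = 69.85

69.85 dB


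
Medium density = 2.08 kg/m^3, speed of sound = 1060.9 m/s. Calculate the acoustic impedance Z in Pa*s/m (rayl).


Given values:
  rho = 2.08 kg/m^3
  c = 1060.9 m/s
Formula: Z = rho * c
Z = 2.08 * 1060.9
Z = 2206.67

2206.67 rayl


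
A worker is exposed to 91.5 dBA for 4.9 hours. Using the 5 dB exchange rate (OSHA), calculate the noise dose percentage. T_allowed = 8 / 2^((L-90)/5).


Given values:
  L = 91.5 dBA, T = 4.9 hours
Formula: T_allowed = 8 / 2^((L - 90) / 5)
Compute exponent: (91.5 - 90) / 5 = 0.3
Compute 2^(0.3) = 1.231144
T_allowed = 8 / 1.231144 = 6.498021 hours
Dose = (T / T_allowed) * 100
Dose = (4.9 / 6.498021) * 100 = 75.41

75.41 %


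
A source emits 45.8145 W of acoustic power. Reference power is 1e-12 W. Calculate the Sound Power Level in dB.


Given values:
  W = 45.8145 W
  W_ref = 1e-12 W
Formula: SWL = 10 * log10(W / W_ref)
Compute ratio: W / W_ref = 45814500000000
Compute log10: log10(45814500000000) = 13.661003
Multiply: SWL = 10 * 13.661003 = 136.61

136.61 dB


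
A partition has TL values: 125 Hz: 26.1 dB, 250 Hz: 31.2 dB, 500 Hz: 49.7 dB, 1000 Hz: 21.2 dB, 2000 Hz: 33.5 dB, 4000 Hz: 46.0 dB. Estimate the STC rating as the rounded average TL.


Given TL values at each frequency:
  125 Hz: 26.1 dB
  250 Hz: 31.2 dB
  500 Hz: 49.7 dB
  1000 Hz: 21.2 dB
  2000 Hz: 33.5 dB
  4000 Hz: 46.0 dB
Formula: STC ~ round(average of TL values)
Sum = 26.1 + 31.2 + 49.7 + 21.2 + 33.5 + 46.0 = 207.7
Average = 207.7 / 6 = 34.62
Rounded: 35

35


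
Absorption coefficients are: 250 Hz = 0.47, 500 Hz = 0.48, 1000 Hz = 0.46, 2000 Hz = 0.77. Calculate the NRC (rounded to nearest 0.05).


Given values:
  a_250 = 0.47, a_500 = 0.48
  a_1000 = 0.46, a_2000 = 0.77
Formula: NRC = (a250 + a500 + a1000 + a2000) / 4
Sum = 0.47 + 0.48 + 0.46 + 0.77 = 2.18
NRC = 2.18 / 4 = 0.545
Rounded to nearest 0.05: 0.55

0.55


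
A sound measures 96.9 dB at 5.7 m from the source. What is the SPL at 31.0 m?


Given values:
  SPL1 = 96.9 dB, r1 = 5.7 m, r2 = 31.0 m
Formula: SPL2 = SPL1 - 20 * log10(r2 / r1)
Compute ratio: r2 / r1 = 31.0 / 5.7 = 5.4386
Compute log10: log10(5.4386) = 0.735487
Compute drop: 20 * 0.735487 = 14.7097
SPL2 = 96.9 - 14.7097 = 82.19

82.19 dB


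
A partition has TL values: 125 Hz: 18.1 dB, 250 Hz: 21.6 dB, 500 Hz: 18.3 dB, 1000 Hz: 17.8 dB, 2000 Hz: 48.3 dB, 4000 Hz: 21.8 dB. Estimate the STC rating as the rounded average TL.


Given TL values at each frequency:
  125 Hz: 18.1 dB
  250 Hz: 21.6 dB
  500 Hz: 18.3 dB
  1000 Hz: 17.8 dB
  2000 Hz: 48.3 dB
  4000 Hz: 21.8 dB
Formula: STC ~ round(average of TL values)
Sum = 18.1 + 21.6 + 18.3 + 17.8 + 48.3 + 21.8 = 145.9
Average = 145.9 / 6 = 24.32
Rounded: 24

24


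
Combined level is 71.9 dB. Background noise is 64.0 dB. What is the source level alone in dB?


Given values:
  L_total = 71.9 dB, L_bg = 64.0 dB
Formula: L_source = 10 * log10(10^(L_total/10) - 10^(L_bg/10))
Convert to linear:
  10^(71.9/10) = 15488166.1891
  10^(64.0/10) = 2511886.4315
Difference: 15488166.1891 - 2511886.4315 = 12976279.7576
L_source = 10 * log10(12976279.7576) = 71.13

71.13 dB


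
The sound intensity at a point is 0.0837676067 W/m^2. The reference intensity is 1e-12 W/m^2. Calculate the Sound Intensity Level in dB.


Given values:
  I = 0.0837676067 W/m^2
  I_ref = 1e-12 W/m^2
Formula: SIL = 10 * log10(I / I_ref)
Compute ratio: I / I_ref = 83767606700
Compute log10: log10(83767606700) = 10.923076
Multiply: SIL = 10 * 10.923076 = 109.23

109.23 dB


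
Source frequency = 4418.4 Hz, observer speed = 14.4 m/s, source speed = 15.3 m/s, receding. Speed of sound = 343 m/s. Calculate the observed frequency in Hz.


Given values:
  f_s = 4418.4 Hz, v_o = 14.4 m/s, v_s = 15.3 m/s
  Direction: receding
Formula: f_o = f_s * (c - v_o) / (c + v_s)
Numerator: c - v_o = 343 - 14.4 = 328.6
Denominator: c + v_s = 343 + 15.3 = 358.3
f_o = 4418.4 * 328.6 / 358.3 = 4052.15

4052.15 Hz


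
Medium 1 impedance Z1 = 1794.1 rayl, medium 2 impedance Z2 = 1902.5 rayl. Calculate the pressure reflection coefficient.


Given values:
  Z1 = 1794.1 rayl, Z2 = 1902.5 rayl
Formula: R = (Z2 - Z1) / (Z2 + Z1)
Numerator: Z2 - Z1 = 1902.5 - 1794.1 = 108.4
Denominator: Z2 + Z1 = 1902.5 + 1794.1 = 3696.6
R = 108.4 / 3696.6 = 0.0293

0.0293


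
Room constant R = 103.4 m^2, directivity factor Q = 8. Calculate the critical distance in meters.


Given values:
  R = 103.4 m^2, Q = 8
Formula: d_c = 0.141 * sqrt(Q * R)
Compute Q * R = 8 * 103.4 = 827.2
Compute sqrt(827.2) = 28.7611
d_c = 0.141 * 28.7611 = 4.055

4.055 m


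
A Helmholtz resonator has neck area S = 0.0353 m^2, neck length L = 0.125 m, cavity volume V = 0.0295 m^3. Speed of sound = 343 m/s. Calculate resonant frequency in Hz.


Given values:
  S = 0.0353 m^2, L = 0.125 m, V = 0.0295 m^3, c = 343 m/s
Formula: f = (c / (2*pi)) * sqrt(S / (V * L))
Compute V * L = 0.0295 * 0.125 = 0.0036875
Compute S / (V * L) = 0.0353 / 0.0036875 = 9.5729
Compute sqrt(9.5729) = 3.09401
Compute c / (2*pi) = 343 / 6.283185 = 54.590148
f = 54.590148 * 3.09401 = 168.9

168.9 Hz


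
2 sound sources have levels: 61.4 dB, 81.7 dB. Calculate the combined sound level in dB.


Formula: L_total = 10 * log10( sum(10^(Li/10)) )
  Source 1: 10^(61.4/10) = 1380384.2646
  Source 2: 10^(81.7/10) = 147910838.8168
Sum of linear values = 149291223.0814
L_total = 10 * log10(149291223.0814) = 81.74

81.74 dB


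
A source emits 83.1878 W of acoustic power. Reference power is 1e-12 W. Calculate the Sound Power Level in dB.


Given values:
  W = 83.1878 W
  W_ref = 1e-12 W
Formula: SWL = 10 * log10(W / W_ref)
Compute ratio: W / W_ref = 83187800000000
Compute log10: log10(83187800000000) = 13.92006
Multiply: SWL = 10 * 13.92006 = 139.2

139.2 dB


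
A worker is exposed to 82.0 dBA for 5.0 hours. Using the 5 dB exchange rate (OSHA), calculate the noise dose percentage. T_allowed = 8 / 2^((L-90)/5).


Given values:
  L = 82.0 dBA, T = 5.0 hours
Formula: T_allowed = 8 / 2^((L - 90) / 5)
Compute exponent: (82.0 - 90) / 5 = -1.6
Compute 2^(-1.6) = 0.329877
T_allowed = 8 / 0.329877 = 24.251463 hours
Dose = (T / T_allowed) * 100
Dose = (5.0 / 24.251463) * 100 = 20.62

20.62 %


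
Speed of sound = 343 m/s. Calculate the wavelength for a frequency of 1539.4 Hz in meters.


Given values:
  c = 343 m/s, f = 1539.4 Hz
Formula: lambda = c / f
lambda = 343 / 1539.4
lambda = 0.2228

0.2228 m


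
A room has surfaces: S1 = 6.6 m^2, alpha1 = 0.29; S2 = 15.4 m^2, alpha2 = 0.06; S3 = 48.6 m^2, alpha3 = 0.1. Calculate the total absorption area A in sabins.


Given surfaces:
  Surface 1: 6.6 * 0.29 = 1.914
  Surface 2: 15.4 * 0.06 = 0.924
  Surface 3: 48.6 * 0.1 = 4.86
Formula: A = sum(Si * alpha_i)
A = 1.914 + 0.924 + 4.86
A = 7.7

7.7 sabins


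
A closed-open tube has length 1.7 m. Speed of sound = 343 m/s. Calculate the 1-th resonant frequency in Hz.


Given values:
  Tube type: closed-open, L = 1.7 m, c = 343 m/s, n = 1
Formula: f_n = (2n - 1) * c / (4 * L)
Compute 2n - 1 = 2*1 - 1 = 1
Compute 4 * L = 4 * 1.7 = 6.8
f = 1 * 343 / 6.8
f = 50.44

50.44 Hz


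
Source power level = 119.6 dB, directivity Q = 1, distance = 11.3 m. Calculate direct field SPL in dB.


Given values:
  Lw = 119.6 dB, Q = 1, r = 11.3 m
Formula: SPL = Lw + 10 * log10(Q / (4 * pi * r^2))
Compute 4 * pi * r^2 = 4 * pi * 11.3^2 = 1604.5999
Compute Q / denom = 1 / 1604.5999 = 0.00062321
Compute 10 * log10(0.00062321) = -32.0537
SPL = 119.6 + (-32.0537) = 87.55

87.55 dB


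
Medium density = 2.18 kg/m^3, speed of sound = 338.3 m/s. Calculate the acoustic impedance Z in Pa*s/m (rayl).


Given values:
  rho = 2.18 kg/m^3
  c = 338.3 m/s
Formula: Z = rho * c
Z = 2.18 * 338.3
Z = 737.49

737.49 rayl


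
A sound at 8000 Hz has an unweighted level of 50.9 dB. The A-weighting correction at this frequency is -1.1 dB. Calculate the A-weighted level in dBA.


Given values:
  SPL = 50.9 dB
  A-weighting at 8000 Hz = -1.1 dB
Formula: L_A = SPL + A_weight
L_A = 50.9 + (-1.1)
L_A = 49.8

49.8 dBA


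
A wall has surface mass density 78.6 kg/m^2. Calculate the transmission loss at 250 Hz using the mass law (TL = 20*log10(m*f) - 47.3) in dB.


Given values:
  m = 78.6 kg/m^2, f = 250 Hz
Formula: TL = 20 * log10(m * f) - 47.3
Compute m * f = 78.6 * 250 = 19650.0
Compute log10(19650.0) = 4.293363
Compute 20 * 4.293363 = 85.8673
TL = 85.8673 - 47.3 = 38.57

38.57 dB


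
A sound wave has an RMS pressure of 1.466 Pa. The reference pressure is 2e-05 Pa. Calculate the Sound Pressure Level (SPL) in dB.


Given values:
  p = 1.466 Pa
  p_ref = 2e-05 Pa
Formula: SPL = 20 * log10(p / p_ref)
Compute ratio: p / p_ref = 1.466 / 2e-05 = 73300
Compute log10: log10(73300) = 4.865104
Multiply: SPL = 20 * 4.865104 = 97.3

97.3 dB


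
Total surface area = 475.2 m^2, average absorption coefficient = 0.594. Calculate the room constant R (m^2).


Given values:
  S = 475.2 m^2, alpha = 0.594
Formula: R = S * alpha / (1 - alpha)
Numerator: 475.2 * 0.594 = 282.2688
Denominator: 1 - 0.594 = 0.406
R = 282.2688 / 0.406 = 695.24

695.24 m^2


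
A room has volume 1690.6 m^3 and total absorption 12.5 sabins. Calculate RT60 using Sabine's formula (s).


Given values:
  V = 1690.6 m^3
  A = 12.5 sabins
Formula: RT60 = 0.161 * V / A
Numerator: 0.161 * 1690.6 = 272.1866
RT60 = 272.1866 / 12.5 = 21.775

21.775 s


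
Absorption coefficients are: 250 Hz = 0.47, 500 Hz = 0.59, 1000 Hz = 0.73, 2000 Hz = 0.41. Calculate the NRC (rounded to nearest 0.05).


Given values:
  a_250 = 0.47, a_500 = 0.59
  a_1000 = 0.73, a_2000 = 0.41
Formula: NRC = (a250 + a500 + a1000 + a2000) / 4
Sum = 0.47 + 0.59 + 0.73 + 0.41 = 2.2
NRC = 2.2 / 4 = 0.55
Rounded to nearest 0.05: 0.55

0.55


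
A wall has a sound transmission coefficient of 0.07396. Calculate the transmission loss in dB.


Given values:
  tau = 0.07396
Formula: TL = 10 * log10(1 / tau)
Compute 1 / tau = 1 / 0.07396 = 13.5208
Compute log10(13.5208) = 1.131002
TL = 10 * 1.131002 = 11.31

11.31 dB


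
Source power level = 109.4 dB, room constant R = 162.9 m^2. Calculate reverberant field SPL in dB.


Given values:
  Lw = 109.4 dB, R = 162.9 m^2
Formula: SPL = Lw + 10 * log10(4 / R)
Compute 4 / R = 4 / 162.9 = 0.024555
Compute 10 * log10(0.024555) = -16.0986
SPL = 109.4 + (-16.0986) = 93.3

93.3 dB


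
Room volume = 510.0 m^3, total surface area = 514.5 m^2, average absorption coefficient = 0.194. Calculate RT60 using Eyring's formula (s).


Given values:
  V = 510.0 m^3, S = 514.5 m^2, alpha = 0.194
Formula: RT60 = 0.161 * V / (-S * ln(1 - alpha))
Compute ln(1 - 0.194) = ln(0.806) = -0.215672
Denominator: -514.5 * -0.215672 = 110.9632
Numerator: 0.161 * 510.0 = 82.11
RT60 = 82.11 / 110.9632 = 0.74

0.74 s


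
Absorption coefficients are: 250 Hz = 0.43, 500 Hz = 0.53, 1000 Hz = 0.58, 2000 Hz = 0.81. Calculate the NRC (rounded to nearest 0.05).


Given values:
  a_250 = 0.43, a_500 = 0.53
  a_1000 = 0.58, a_2000 = 0.81
Formula: NRC = (a250 + a500 + a1000 + a2000) / 4
Sum = 0.43 + 0.53 + 0.58 + 0.81 = 2.35
NRC = 2.35 / 4 = 0.5875
Rounded to nearest 0.05: 0.6

0.6


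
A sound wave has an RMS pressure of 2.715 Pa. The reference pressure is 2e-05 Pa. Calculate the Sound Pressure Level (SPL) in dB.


Given values:
  p = 2.715 Pa
  p_ref = 2e-05 Pa
Formula: SPL = 20 * log10(p / p_ref)
Compute ratio: p / p_ref = 2.715 / 2e-05 = 135750
Compute log10: log10(135750) = 5.13274
Multiply: SPL = 20 * 5.13274 = 102.65

102.65 dB


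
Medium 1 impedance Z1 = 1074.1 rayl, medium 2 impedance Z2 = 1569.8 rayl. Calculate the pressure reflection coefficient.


Given values:
  Z1 = 1074.1 rayl, Z2 = 1569.8 rayl
Formula: R = (Z2 - Z1) / (Z2 + Z1)
Numerator: Z2 - Z1 = 1569.8 - 1074.1 = 495.7
Denominator: Z2 + Z1 = 1569.8 + 1074.1 = 2643.9
R = 495.7 / 2643.9 = 0.1875

0.1875


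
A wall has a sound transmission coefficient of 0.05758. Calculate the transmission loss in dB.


Given values:
  tau = 0.05758
Formula: TL = 10 * log10(1 / tau)
Compute 1 / tau = 1 / 0.05758 = 17.3671
Compute log10(17.3671) = 1.239727
TL = 10 * 1.239727 = 12.4

12.4 dB


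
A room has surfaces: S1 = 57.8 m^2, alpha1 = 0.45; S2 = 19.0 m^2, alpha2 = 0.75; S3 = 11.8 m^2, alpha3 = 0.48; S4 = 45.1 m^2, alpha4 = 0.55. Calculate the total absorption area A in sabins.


Given surfaces:
  Surface 1: 57.8 * 0.45 = 26.01
  Surface 2: 19.0 * 0.75 = 14.25
  Surface 3: 11.8 * 0.48 = 5.664
  Surface 4: 45.1 * 0.55 = 24.805
Formula: A = sum(Si * alpha_i)
A = 26.01 + 14.25 + 5.664 + 24.805
A = 70.73

70.73 sabins


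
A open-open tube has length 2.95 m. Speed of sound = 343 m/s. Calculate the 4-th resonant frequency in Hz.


Given values:
  Tube type: open-open, L = 2.95 m, c = 343 m/s, n = 4
Formula: f_n = n * c / (2 * L)
Compute 2 * L = 2 * 2.95 = 5.9
f = 4 * 343 / 5.9
f = 232.54

232.54 Hz


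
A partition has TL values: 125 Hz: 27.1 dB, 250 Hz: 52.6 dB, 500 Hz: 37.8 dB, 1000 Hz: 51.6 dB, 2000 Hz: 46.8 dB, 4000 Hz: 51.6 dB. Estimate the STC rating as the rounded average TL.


Given TL values at each frequency:
  125 Hz: 27.1 dB
  250 Hz: 52.6 dB
  500 Hz: 37.8 dB
  1000 Hz: 51.6 dB
  2000 Hz: 46.8 dB
  4000 Hz: 51.6 dB
Formula: STC ~ round(average of TL values)
Sum = 27.1 + 52.6 + 37.8 + 51.6 + 46.8 + 51.6 = 267.5
Average = 267.5 / 6 = 44.58
Rounded: 45

45


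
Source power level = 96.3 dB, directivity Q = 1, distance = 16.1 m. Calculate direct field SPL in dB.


Given values:
  Lw = 96.3 dB, Q = 1, r = 16.1 m
Formula: SPL = Lw + 10 * log10(Q / (4 * pi * r^2))
Compute 4 * pi * r^2 = 4 * pi * 16.1^2 = 3257.3289
Compute Q / denom = 1 / 3257.3289 = 0.000307
Compute 10 * log10(0.000307) = -35.1286
SPL = 96.3 + (-35.1286) = 61.17

61.17 dB


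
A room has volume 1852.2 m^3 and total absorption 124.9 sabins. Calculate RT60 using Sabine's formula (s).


Given values:
  V = 1852.2 m^3
  A = 124.9 sabins
Formula: RT60 = 0.161 * V / A
Numerator: 0.161 * 1852.2 = 298.2042
RT60 = 298.2042 / 124.9 = 2.388

2.388 s


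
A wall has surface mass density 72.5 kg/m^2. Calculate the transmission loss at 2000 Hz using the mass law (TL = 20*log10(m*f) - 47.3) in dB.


Given values:
  m = 72.5 kg/m^2, f = 2000 Hz
Formula: TL = 20 * log10(m * f) - 47.3
Compute m * f = 72.5 * 2000 = 145000.0
Compute log10(145000.0) = 5.161368
Compute 20 * 5.161368 = 103.2274
TL = 103.2274 - 47.3 = 55.93

55.93 dB


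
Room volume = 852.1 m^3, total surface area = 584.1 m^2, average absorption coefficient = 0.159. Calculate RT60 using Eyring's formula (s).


Given values:
  V = 852.1 m^3, S = 584.1 m^2, alpha = 0.159
Formula: RT60 = 0.161 * V / (-S * ln(1 - alpha))
Compute ln(1 - 0.159) = ln(0.841) = -0.173164
Denominator: -584.1 * -0.173164 = 101.1451
Numerator: 0.161 * 852.1 = 137.1881
RT60 = 137.1881 / 101.1451 = 1.356

1.356 s


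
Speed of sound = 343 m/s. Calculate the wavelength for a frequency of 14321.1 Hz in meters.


Given values:
  c = 343 m/s, f = 14321.1 Hz
Formula: lambda = c / f
lambda = 343 / 14321.1
lambda = 0.024

0.024 m


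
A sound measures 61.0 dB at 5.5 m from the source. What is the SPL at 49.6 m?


Given values:
  SPL1 = 61.0 dB, r1 = 5.5 m, r2 = 49.6 m
Formula: SPL2 = SPL1 - 20 * log10(r2 / r1)
Compute ratio: r2 / r1 = 49.6 / 5.5 = 9.0182
Compute log10: log10(9.0182) = 0.95512
Compute drop: 20 * 0.95512 = 19.1024
SPL2 = 61.0 - 19.1024 = 41.9

41.9 dB


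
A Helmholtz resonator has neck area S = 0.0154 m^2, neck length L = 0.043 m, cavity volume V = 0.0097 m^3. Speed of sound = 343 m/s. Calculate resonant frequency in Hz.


Given values:
  S = 0.0154 m^2, L = 0.043 m, V = 0.0097 m^3, c = 343 m/s
Formula: f = (c / (2*pi)) * sqrt(S / (V * L))
Compute V * L = 0.0097 * 0.043 = 0.0004171
Compute S / (V * L) = 0.0154 / 0.0004171 = 36.9216
Compute sqrt(36.9216) = 6.076315
Compute c / (2*pi) = 343 / 6.283185 = 54.590148
f = 54.590148 * 6.076315 = 331.71

331.71 Hz


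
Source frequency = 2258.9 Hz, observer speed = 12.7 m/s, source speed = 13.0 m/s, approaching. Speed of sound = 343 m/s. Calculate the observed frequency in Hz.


Given values:
  f_s = 2258.9 Hz, v_o = 12.7 m/s, v_s = 13.0 m/s
  Direction: approaching
Formula: f_o = f_s * (c + v_o) / (c - v_s)
Numerator: c + v_o = 343 + 12.7 = 355.7
Denominator: c - v_s = 343 - 13.0 = 330.0
f_o = 2258.9 * 355.7 / 330.0 = 2434.82

2434.82 Hz


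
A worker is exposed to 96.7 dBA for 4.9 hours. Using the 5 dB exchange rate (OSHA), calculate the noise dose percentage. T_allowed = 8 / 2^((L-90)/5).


Given values:
  L = 96.7 dBA, T = 4.9 hours
Formula: T_allowed = 8 / 2^((L - 90) / 5)
Compute exponent: (96.7 - 90) / 5 = 1.34
Compute 2^(1.34) = 2.531513
T_allowed = 8 / 2.531513 = 3.160165 hours
Dose = (T / T_allowed) * 100
Dose = (4.9 / 3.160165) * 100 = 155.06

155.06 %


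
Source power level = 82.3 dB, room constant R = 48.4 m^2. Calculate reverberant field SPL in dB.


Given values:
  Lw = 82.3 dB, R = 48.4 m^2
Formula: SPL = Lw + 10 * log10(4 / R)
Compute 4 / R = 4 / 48.4 = 0.082645
Compute 10 * log10(0.082645) = -10.8278
SPL = 82.3 + (-10.8278) = 71.47

71.47 dB


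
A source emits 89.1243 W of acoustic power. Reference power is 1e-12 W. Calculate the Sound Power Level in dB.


Given values:
  W = 89.1243 W
  W_ref = 1e-12 W
Formula: SWL = 10 * log10(W / W_ref)
Compute ratio: W / W_ref = 89124300000000
Compute log10: log10(89124300000000) = 13.949996
Multiply: SWL = 10 * 13.949996 = 139.5

139.5 dB


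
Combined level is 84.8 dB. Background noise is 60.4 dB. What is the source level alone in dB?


Given values:
  L_total = 84.8 dB, L_bg = 60.4 dB
Formula: L_source = 10 * log10(10^(L_total/10) - 10^(L_bg/10))
Convert to linear:
  10^(84.8/10) = 301995172.0402
  10^(60.4/10) = 1096478.1961
Difference: 301995172.0402 - 1096478.1961 = 300898693.8441
L_source = 10 * log10(300898693.8441) = 84.78

84.78 dB


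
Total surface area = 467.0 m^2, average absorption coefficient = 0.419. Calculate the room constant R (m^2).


Given values:
  S = 467.0 m^2, alpha = 0.419
Formula: R = S * alpha / (1 - alpha)
Numerator: 467.0 * 0.419 = 195.673
Denominator: 1 - 0.419 = 0.581
R = 195.673 / 0.581 = 336.79

336.79 m^2


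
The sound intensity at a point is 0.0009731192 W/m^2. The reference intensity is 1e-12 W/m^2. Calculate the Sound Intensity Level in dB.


Given values:
  I = 0.0009731192 W/m^2
  I_ref = 1e-12 W/m^2
Formula: SIL = 10 * log10(I / I_ref)
Compute ratio: I / I_ref = 973119200
Compute log10: log10(973119200) = 8.988166
Multiply: SIL = 10 * 8.988166 = 89.88

89.88 dB


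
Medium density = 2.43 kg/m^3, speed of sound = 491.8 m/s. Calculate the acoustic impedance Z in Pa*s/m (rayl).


Given values:
  rho = 2.43 kg/m^3
  c = 491.8 m/s
Formula: Z = rho * c
Z = 2.43 * 491.8
Z = 1195.07

1195.07 rayl


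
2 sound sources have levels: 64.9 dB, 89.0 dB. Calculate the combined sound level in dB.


Formula: L_total = 10 * log10( sum(10^(Li/10)) )
  Source 1: 10^(64.9/10) = 3090295.4325
  Source 2: 10^(89.0/10) = 794328234.7243
Sum of linear values = 797418530.1568
L_total = 10 * log10(797418530.1568) = 89.02

89.02 dB


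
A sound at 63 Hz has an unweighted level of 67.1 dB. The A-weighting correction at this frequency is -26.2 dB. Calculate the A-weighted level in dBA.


Given values:
  SPL = 67.1 dB
  A-weighting at 63 Hz = -26.2 dB
Formula: L_A = SPL + A_weight
L_A = 67.1 + (-26.2)
L_A = 40.9

40.9 dBA


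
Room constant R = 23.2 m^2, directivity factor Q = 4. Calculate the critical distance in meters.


Given values:
  R = 23.2 m^2, Q = 4
Formula: d_c = 0.141 * sqrt(Q * R)
Compute Q * R = 4 * 23.2 = 92.8
Compute sqrt(92.8) = 9.6333
d_c = 0.141 * 9.6333 = 1.358

1.358 m


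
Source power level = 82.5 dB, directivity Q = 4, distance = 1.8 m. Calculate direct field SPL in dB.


Given values:
  Lw = 82.5 dB, Q = 4, r = 1.8 m
Formula: SPL = Lw + 10 * log10(Q / (4 * pi * r^2))
Compute 4 * pi * r^2 = 4 * pi * 1.8^2 = 40.715
Compute Q / denom = 4 / 40.715 = 0.09824389
Compute 10 * log10(0.09824389) = -10.0769
SPL = 82.5 + (-10.0769) = 72.42

72.42 dB


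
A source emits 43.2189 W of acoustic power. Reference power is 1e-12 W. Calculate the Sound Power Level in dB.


Given values:
  W = 43.2189 W
  W_ref = 1e-12 W
Formula: SWL = 10 * log10(W / W_ref)
Compute ratio: W / W_ref = 43218900000000
Compute log10: log10(43218900000000) = 13.635674
Multiply: SWL = 10 * 13.635674 = 136.36

136.36 dB


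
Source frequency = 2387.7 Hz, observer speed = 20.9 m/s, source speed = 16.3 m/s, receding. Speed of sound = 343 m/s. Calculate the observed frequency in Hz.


Given values:
  f_s = 2387.7 Hz, v_o = 20.9 m/s, v_s = 16.3 m/s
  Direction: receding
Formula: f_o = f_s * (c - v_o) / (c + v_s)
Numerator: c - v_o = 343 - 20.9 = 322.1
Denominator: c + v_s = 343 + 16.3 = 359.3
f_o = 2387.7 * 322.1 / 359.3 = 2140.49

2140.49 Hz


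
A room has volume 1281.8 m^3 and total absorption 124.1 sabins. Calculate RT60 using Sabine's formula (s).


Given values:
  V = 1281.8 m^3
  A = 124.1 sabins
Formula: RT60 = 0.161 * V / A
Numerator: 0.161 * 1281.8 = 206.3698
RT60 = 206.3698 / 124.1 = 1.663

1.663 s


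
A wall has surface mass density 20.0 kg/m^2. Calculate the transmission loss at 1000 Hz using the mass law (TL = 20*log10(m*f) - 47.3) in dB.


Given values:
  m = 20.0 kg/m^2, f = 1000 Hz
Formula: TL = 20 * log10(m * f) - 47.3
Compute m * f = 20.0 * 1000 = 20000.0
Compute log10(20000.0) = 4.30103
Compute 20 * 4.30103 = 86.0206
TL = 86.0206 - 47.3 = 38.72

38.72 dB


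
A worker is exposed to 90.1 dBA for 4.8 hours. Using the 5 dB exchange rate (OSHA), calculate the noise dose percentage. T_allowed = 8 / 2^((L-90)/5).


Given values:
  L = 90.1 dBA, T = 4.8 hours
Formula: T_allowed = 8 / 2^((L - 90) / 5)
Compute exponent: (90.1 - 90) / 5 = 0.02
Compute 2^(0.02) = 1.013959
T_allowed = 8 / 1.013959 = 7.889865 hours
Dose = (T / T_allowed) * 100
Dose = (4.8 / 7.889865) * 100 = 60.84

60.84 %


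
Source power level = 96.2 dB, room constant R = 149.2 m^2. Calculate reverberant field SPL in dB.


Given values:
  Lw = 96.2 dB, R = 149.2 m^2
Formula: SPL = Lw + 10 * log10(4 / R)
Compute 4 / R = 4 / 149.2 = 0.02681
Compute 10 * log10(0.02681) = -15.717
SPL = 96.2 + (-15.717) = 80.48

80.48 dB


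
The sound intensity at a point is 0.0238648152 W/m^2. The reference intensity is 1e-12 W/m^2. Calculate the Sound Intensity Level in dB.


Given values:
  I = 0.0238648152 W/m^2
  I_ref = 1e-12 W/m^2
Formula: SIL = 10 * log10(I / I_ref)
Compute ratio: I / I_ref = 23864815200
Compute log10: log10(23864815200) = 10.377758
Multiply: SIL = 10 * 10.377758 = 103.78

103.78 dB


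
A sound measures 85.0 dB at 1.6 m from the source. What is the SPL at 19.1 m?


Given values:
  SPL1 = 85.0 dB, r1 = 1.6 m, r2 = 19.1 m
Formula: SPL2 = SPL1 - 20 * log10(r2 / r1)
Compute ratio: r2 / r1 = 19.1 / 1.6 = 11.9375
Compute log10: log10(11.9375) = 1.076913
Compute drop: 20 * 1.076913 = 21.5383
SPL2 = 85.0 - 21.5383 = 63.46

63.46 dB


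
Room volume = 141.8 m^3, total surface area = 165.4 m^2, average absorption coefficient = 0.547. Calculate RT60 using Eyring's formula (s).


Given values:
  V = 141.8 m^3, S = 165.4 m^2, alpha = 0.547
Formula: RT60 = 0.161 * V / (-S * ln(1 - alpha))
Compute ln(1 - 0.547) = ln(0.453) = -0.791863
Denominator: -165.4 * -0.791863 = 130.9741
Numerator: 0.161 * 141.8 = 22.8298
RT60 = 22.8298 / 130.9741 = 0.174

0.174 s


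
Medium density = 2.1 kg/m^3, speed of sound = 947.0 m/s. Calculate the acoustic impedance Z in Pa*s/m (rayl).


Given values:
  rho = 2.1 kg/m^3
  c = 947.0 m/s
Formula: Z = rho * c
Z = 2.1 * 947.0
Z = 1988.7

1988.7 rayl


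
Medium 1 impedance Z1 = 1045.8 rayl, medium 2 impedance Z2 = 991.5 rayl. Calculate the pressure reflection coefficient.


Given values:
  Z1 = 1045.8 rayl, Z2 = 991.5 rayl
Formula: R = (Z2 - Z1) / (Z2 + Z1)
Numerator: Z2 - Z1 = 991.5 - 1045.8 = -54.3
Denominator: Z2 + Z1 = 991.5 + 1045.8 = 2037.3
R = -54.3 / 2037.3 = -0.0267

-0.0267


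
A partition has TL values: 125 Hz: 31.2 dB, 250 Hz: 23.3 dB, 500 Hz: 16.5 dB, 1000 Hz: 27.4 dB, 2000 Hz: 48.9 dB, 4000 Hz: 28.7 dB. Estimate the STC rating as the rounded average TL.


Given TL values at each frequency:
  125 Hz: 31.2 dB
  250 Hz: 23.3 dB
  500 Hz: 16.5 dB
  1000 Hz: 27.4 dB
  2000 Hz: 48.9 dB
  4000 Hz: 28.7 dB
Formula: STC ~ round(average of TL values)
Sum = 31.2 + 23.3 + 16.5 + 27.4 + 48.9 + 28.7 = 176.0
Average = 176.0 / 6 = 29.33
Rounded: 29

29


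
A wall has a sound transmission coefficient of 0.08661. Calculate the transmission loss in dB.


Given values:
  tau = 0.08661
Formula: TL = 10 * log10(1 / tau)
Compute 1 / tau = 1 / 0.08661 = 11.546
Compute log10(11.546) = 1.062432
TL = 10 * 1.062432 = 10.62

10.62 dB


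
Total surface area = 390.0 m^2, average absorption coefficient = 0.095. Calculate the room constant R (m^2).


Given values:
  S = 390.0 m^2, alpha = 0.095
Formula: R = S * alpha / (1 - alpha)
Numerator: 390.0 * 0.095 = 37.05
Denominator: 1 - 0.095 = 0.905
R = 37.05 / 0.905 = 40.94

40.94 m^2


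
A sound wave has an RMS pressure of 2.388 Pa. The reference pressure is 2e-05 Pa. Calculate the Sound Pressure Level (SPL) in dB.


Given values:
  p = 2.388 Pa
  p_ref = 2e-05 Pa
Formula: SPL = 20 * log10(p / p_ref)
Compute ratio: p / p_ref = 2.388 / 2e-05 = 119400
Compute log10: log10(119400) = 5.077004
Multiply: SPL = 20 * 5.077004 = 101.54

101.54 dB


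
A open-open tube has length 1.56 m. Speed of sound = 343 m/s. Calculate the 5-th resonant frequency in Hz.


Given values:
  Tube type: open-open, L = 1.56 m, c = 343 m/s, n = 5
Formula: f_n = n * c / (2 * L)
Compute 2 * L = 2 * 1.56 = 3.12
f = 5 * 343 / 3.12
f = 549.68

549.68 Hz


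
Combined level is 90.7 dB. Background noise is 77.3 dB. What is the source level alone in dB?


Given values:
  L_total = 90.7 dB, L_bg = 77.3 dB
Formula: L_source = 10 * log10(10^(L_total/10) - 10^(L_bg/10))
Convert to linear:
  10^(90.7/10) = 1174897554.9395
  10^(77.3/10) = 53703179.637
Difference: 1174897554.9395 - 53703179.637 = 1121194375.3025
L_source = 10 * log10(1121194375.3025) = 90.5

90.5 dB


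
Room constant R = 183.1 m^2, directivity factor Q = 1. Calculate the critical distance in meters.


Given values:
  R = 183.1 m^2, Q = 1
Formula: d_c = 0.141 * sqrt(Q * R)
Compute Q * R = 1 * 183.1 = 183.1
Compute sqrt(183.1) = 13.5314
d_c = 0.141 * 13.5314 = 1.908

1.908 m


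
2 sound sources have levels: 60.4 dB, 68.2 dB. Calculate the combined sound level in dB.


Formula: L_total = 10 * log10( sum(10^(Li/10)) )
  Source 1: 10^(60.4/10) = 1096478.1961
  Source 2: 10^(68.2/10) = 6606934.4801
Sum of linear values = 7703412.6762
L_total = 10 * log10(7703412.6762) = 68.87

68.87 dB


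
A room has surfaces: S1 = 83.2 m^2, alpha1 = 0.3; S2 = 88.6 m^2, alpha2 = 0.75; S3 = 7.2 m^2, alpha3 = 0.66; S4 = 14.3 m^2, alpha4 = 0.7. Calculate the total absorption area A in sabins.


Given surfaces:
  Surface 1: 83.2 * 0.3 = 24.96
  Surface 2: 88.6 * 0.75 = 66.45
  Surface 3: 7.2 * 0.66 = 4.752
  Surface 4: 14.3 * 0.7 = 10.01
Formula: A = sum(Si * alpha_i)
A = 24.96 + 66.45 + 4.752 + 10.01
A = 106.17

106.17 sabins


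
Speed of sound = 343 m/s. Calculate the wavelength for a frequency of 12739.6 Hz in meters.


Given values:
  c = 343 m/s, f = 12739.6 Hz
Formula: lambda = c / f
lambda = 343 / 12739.6
lambda = 0.0269

0.0269 m


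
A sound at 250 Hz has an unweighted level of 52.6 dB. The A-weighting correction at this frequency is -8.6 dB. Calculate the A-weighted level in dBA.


Given values:
  SPL = 52.6 dB
  A-weighting at 250 Hz = -8.6 dB
Formula: L_A = SPL + A_weight
L_A = 52.6 + (-8.6)
L_A = 44.0

44.0 dBA


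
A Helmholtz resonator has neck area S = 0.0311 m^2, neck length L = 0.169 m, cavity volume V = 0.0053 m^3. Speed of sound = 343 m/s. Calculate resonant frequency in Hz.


Given values:
  S = 0.0311 m^2, L = 0.169 m, V = 0.0053 m^3, c = 343 m/s
Formula: f = (c / (2*pi)) * sqrt(S / (V * L))
Compute V * L = 0.0053 * 0.169 = 0.0008957
Compute S / (V * L) = 0.0311 / 0.0008957 = 34.7214
Compute sqrt(34.7214) = 5.892487
Compute c / (2*pi) = 343 / 6.283185 = 54.590148
f = 54.590148 * 5.892487 = 321.67

321.67 Hz


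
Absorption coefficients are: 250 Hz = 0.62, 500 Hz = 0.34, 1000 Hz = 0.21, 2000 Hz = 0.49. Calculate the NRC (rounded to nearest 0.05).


Given values:
  a_250 = 0.62, a_500 = 0.34
  a_1000 = 0.21, a_2000 = 0.49
Formula: NRC = (a250 + a500 + a1000 + a2000) / 4
Sum = 0.62 + 0.34 + 0.21 + 0.49 = 1.66
NRC = 1.66 / 4 = 0.415
Rounded to nearest 0.05: 0.4

0.4
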